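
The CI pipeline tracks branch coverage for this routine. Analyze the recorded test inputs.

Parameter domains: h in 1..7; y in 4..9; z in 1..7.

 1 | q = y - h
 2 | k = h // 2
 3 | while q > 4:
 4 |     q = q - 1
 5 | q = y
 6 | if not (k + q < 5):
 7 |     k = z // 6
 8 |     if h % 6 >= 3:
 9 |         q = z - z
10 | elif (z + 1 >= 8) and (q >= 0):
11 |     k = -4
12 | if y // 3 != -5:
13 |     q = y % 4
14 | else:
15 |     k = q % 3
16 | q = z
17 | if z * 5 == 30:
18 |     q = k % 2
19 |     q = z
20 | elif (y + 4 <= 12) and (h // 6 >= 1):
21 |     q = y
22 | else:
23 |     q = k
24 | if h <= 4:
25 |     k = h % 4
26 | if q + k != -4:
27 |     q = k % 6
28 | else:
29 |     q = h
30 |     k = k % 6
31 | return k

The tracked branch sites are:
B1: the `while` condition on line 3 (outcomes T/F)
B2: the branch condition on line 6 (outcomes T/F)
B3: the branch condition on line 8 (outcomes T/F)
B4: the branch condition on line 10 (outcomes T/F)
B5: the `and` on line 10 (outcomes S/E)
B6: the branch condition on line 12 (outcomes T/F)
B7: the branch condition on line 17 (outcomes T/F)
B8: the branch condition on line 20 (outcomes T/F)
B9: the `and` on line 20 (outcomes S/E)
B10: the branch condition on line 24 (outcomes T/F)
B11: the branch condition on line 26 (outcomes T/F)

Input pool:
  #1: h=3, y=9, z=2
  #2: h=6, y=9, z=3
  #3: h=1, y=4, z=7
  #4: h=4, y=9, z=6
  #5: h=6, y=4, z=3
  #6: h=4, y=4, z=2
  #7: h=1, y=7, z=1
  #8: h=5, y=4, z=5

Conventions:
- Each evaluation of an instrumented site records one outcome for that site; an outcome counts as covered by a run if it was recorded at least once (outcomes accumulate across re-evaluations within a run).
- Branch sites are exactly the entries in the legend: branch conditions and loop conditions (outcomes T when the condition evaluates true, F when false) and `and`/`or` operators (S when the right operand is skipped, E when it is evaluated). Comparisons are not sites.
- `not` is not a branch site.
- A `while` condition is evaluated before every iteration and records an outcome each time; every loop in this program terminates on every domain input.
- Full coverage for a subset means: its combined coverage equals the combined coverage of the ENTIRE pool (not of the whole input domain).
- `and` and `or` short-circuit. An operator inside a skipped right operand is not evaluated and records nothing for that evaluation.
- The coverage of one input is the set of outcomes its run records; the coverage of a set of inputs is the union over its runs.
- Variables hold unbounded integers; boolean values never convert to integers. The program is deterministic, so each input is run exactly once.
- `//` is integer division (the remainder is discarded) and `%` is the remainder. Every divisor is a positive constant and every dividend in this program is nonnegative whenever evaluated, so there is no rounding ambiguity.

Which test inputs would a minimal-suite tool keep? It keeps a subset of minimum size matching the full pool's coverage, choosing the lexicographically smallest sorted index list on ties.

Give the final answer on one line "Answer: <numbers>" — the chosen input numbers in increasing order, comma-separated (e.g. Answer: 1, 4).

input #1 (h=3, y=9, z=2): covers B1=T, B1=F, B2=T, B3=T, B6=T, B7=F, B8=F, B9=S, B10=T, B11=T
input #2 (h=6, y=9, z=3): covers B1=F, B2=T, B3=F, B6=T, B7=F, B8=F, B9=S, B10=F, B11=T
input #3 (h=1, y=4, z=7): covers B1=F, B2=F, B4=T, B5=E, B6=T, B7=F, B8=F, B9=E, B10=T, B11=T
input #4 (h=4, y=9, z=6): covers B1=T, B1=F, B2=T, B3=T, B6=T, B7=T, B10=T, B11=T
input #5 (h=6, y=4, z=3): covers B1=F, B2=T, B3=F, B6=T, B7=F, B8=T, B9=E, B10=F, B11=T
input #6 (h=4, y=4, z=2): covers B1=F, B2=T, B3=T, B6=T, B7=F, B8=F, B9=E, B10=T, B11=T
input #7 (h=1, y=7, z=1): covers B1=T, B1=F, B2=T, B3=F, B6=T, B7=F, B8=F, B9=E, B10=T, B11=T
input #8 (h=5, y=4, z=5): covers B1=F, B2=T, B3=T, B6=T, B7=F, B8=F, B9=E, B10=F, B11=T
union over all inputs: B1=T, B1=F, B2=T, B2=F, B3=T, B3=F, B4=T, B5=E, B6=T, B7=T, B7=F, B8=T, B8=F, B9=S, B9=E, B10=T, B10=F, B11=T (18 outcomes)
checked all size-1 subsets: none covers 18 outcomes (max 10/18)
checked all size-2 subsets: none covers 18 outcomes (max 14/18)
checked all size-3 subsets: none covers 18 outcomes (max 17/18)
at size 4, {1, 3, 4, 5} reaches all 18 outcomes; every lexicographically earlier size-4 subset fails

Answer: 1, 3, 4, 5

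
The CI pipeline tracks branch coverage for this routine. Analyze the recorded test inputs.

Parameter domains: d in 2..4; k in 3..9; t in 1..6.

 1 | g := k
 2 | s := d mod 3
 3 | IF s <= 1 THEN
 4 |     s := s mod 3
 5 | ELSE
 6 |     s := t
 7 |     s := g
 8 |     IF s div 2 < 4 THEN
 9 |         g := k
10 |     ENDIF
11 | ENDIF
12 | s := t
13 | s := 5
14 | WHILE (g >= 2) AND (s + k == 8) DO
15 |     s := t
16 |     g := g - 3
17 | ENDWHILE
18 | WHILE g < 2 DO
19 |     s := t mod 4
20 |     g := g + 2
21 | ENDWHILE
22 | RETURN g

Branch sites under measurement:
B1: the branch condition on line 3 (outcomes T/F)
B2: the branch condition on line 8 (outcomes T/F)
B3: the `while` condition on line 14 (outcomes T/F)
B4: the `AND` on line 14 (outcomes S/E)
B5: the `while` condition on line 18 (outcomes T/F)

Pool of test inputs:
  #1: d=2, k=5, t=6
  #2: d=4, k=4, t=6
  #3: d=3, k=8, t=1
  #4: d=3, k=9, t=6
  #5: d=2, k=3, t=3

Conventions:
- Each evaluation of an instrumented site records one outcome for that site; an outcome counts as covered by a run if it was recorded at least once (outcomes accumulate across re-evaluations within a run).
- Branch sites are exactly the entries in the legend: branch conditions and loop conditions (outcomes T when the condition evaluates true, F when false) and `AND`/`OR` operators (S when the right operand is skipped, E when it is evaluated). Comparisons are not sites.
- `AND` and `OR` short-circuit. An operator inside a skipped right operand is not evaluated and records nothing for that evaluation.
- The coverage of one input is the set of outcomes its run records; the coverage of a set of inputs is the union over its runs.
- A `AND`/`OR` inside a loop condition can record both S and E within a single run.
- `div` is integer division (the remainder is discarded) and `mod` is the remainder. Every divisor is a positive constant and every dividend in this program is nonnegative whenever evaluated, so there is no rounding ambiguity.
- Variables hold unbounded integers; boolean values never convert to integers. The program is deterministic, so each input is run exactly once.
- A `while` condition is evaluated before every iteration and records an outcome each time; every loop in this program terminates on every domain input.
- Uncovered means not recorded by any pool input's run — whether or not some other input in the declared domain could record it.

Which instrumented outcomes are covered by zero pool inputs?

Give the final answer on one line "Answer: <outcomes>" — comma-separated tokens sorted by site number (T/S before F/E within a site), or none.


run #1 (d=2, k=5, t=6) records B1=F, B2=T, B3=F, B4=E, B5=F
run #2 (d=4, k=4, t=6) records B1=T, B3=F, B4=E, B5=F
run #3 (d=3, k=8, t=1) records B1=T, B3=F, B4=E, B5=F
run #4 (d=3, k=9, t=6) records B1=T, B3=F, B4=E, B5=F
run #5 (d=2, k=3, t=3) records B1=F, B2=T, B3=T, B3=F, B4=S, B4=E, B5=T, B5=F
union over the pool: B1=T, B1=F, B2=T, B3=T, B3=F, B4=S, B4=E, B5=T, B5=F
uncovered (1 of 10): B2=F
Answer: B2=F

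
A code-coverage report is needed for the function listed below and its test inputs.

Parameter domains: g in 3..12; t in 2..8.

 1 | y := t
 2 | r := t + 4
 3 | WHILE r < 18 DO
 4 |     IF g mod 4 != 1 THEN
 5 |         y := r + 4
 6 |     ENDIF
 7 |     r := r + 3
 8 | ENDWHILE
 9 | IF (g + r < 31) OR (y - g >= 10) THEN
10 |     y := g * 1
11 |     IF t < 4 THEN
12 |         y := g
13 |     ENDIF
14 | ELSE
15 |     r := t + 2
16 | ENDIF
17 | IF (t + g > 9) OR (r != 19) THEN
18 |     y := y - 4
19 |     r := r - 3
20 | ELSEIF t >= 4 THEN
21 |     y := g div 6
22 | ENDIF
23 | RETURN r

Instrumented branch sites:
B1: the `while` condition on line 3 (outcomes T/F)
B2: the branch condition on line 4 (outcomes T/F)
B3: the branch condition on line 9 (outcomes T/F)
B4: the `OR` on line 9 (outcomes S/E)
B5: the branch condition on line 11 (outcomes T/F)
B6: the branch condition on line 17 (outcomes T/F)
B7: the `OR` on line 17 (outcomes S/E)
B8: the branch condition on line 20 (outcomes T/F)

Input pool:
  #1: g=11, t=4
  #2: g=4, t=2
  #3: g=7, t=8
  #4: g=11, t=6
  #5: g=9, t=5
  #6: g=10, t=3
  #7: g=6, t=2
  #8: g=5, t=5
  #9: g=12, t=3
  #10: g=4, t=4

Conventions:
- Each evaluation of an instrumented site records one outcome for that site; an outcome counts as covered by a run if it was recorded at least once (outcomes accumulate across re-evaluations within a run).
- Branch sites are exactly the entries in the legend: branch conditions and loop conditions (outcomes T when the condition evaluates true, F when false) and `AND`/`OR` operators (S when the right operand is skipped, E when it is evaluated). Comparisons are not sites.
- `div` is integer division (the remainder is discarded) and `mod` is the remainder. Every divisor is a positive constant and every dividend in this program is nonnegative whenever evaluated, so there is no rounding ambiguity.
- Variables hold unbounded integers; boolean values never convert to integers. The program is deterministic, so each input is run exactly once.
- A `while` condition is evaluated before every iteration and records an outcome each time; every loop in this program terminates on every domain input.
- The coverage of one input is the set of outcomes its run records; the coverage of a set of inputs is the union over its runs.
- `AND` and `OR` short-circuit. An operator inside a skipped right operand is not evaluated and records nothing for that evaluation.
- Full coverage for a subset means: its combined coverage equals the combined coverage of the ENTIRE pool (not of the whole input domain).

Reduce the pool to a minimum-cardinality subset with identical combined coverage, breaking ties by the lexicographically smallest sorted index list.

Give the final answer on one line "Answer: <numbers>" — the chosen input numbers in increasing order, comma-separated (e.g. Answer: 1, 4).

#1 (g=11, t=4) -> B1->T, B2->T, B1->T, B2->T, B1->T, B2->T, B1->T, B2->T, B1->F, B4->E, B3->T, B5->F, B7->S, B6->T; covered: B1=T, B1=F, B2=T, B3=T, B4=E, B5=F, B6=T, B7=S
#2 (g=4, t=2) -> B1->T, B2->T, B1->T, B2->T, B1->T, B2->T, B1->T, B2->T, B1->F, B4->S, B3->T, B5->T, B7->E, B6->T; covered: B1=T, B1=F, B2=T, B3=T, B4=S, B5=T, B6=T, B7=E
#3 (g=7, t=8) -> B1->T, B2->T, B1->T, B2->T, B1->F, B4->S, B3->T, B5->F, B7->S, B6->T; covered: B1=T, B1=F, B2=T, B3=T, B4=S, B5=F, B6=T, B7=S
#4 (g=11, t=6) -> B1->T, B2->T, B1->T, B2->T, B1->T, B2->T, B1->F, B4->S, B3->T, B5->F, B7->S, B6->T; covered: B1=T, B1=F, B2=T, B3=T, B4=S, B5=F, B6=T, B7=S
#5 (g=9, t=5) -> B1->T, B2->F, B1->T, B2->F, B1->T, B2->F, B1->F, B4->S, B3->T, B5->F, B7->S, B6->T; covered: B1=T, B1=F, B2=F, B3=T, B4=S, B5=F, B6=T, B7=S
#6 (g=10, t=3) -> B1->T, B2->T, B1->T, B2->T, B1->T, B2->T, B1->T, B2->T, B1->F, B4->S, B3->T, B5->T, B7->S, B6->T; covered: B1=T, B1=F, B2=T, B3=T, B4=S, B5=T, B6=T, B7=S
#7 (g=6, t=2) -> B1->T, B2->T, B1->T, B2->T, B1->T, B2->T, B1->T, B2->T, B1->F, B4->S, B3->T, B5->T, B7->E, B6->T; covered: B1=T, B1=F, B2=T, B3=T, B4=S, B5=T, B6=T, B7=E
#8 (g=5, t=5) -> B1->T, B2->F, B1->T, B2->F, B1->T, B2->F, B1->F, B4->S, B3->T, B5->F, B7->S, B6->T; covered: B1=T, B1=F, B2=F, B3=T, B4=S, B5=F, B6=T, B7=S
#9 (g=12, t=3) -> B1->T, B2->T, B1->T, B2->T, B1->T, B2->T, B1->T, B2->T, B1->F, B4->E, B3->F, B7->S, B6->T; covered: B1=T, B1=F, B2=T, B3=F, B4=E, B6=T, B7=S
#10 (g=4, t=4) -> B1->T, B2->T, B1->T, B2->T, B1->T, B2->T, B1->T, B2->T, B1->F, B4->S, B3->T, B5->F, B7->E, B6->T; covered: B1=T, B1=F, B2=T, B3=T, B4=S, B5=F, B6=T, B7=E
together the pool reaches 13 outcomes: B1=T, B1=F, B2=T, B2=F, B3=T, B3=F, B4=S, B4=E, B5=T, B5=F, B6=T, B7=S, B7=E
no size-1 subset reaches all 13 outcomes (best union: 8/13)
no size-2 subset reaches all 13 outcomes (best union: 11/13)
the canonical winner is {2, 5, 9}: size 3, full 13-outcome coverage, earliest index list among size-3 covers

Answer: 2, 5, 9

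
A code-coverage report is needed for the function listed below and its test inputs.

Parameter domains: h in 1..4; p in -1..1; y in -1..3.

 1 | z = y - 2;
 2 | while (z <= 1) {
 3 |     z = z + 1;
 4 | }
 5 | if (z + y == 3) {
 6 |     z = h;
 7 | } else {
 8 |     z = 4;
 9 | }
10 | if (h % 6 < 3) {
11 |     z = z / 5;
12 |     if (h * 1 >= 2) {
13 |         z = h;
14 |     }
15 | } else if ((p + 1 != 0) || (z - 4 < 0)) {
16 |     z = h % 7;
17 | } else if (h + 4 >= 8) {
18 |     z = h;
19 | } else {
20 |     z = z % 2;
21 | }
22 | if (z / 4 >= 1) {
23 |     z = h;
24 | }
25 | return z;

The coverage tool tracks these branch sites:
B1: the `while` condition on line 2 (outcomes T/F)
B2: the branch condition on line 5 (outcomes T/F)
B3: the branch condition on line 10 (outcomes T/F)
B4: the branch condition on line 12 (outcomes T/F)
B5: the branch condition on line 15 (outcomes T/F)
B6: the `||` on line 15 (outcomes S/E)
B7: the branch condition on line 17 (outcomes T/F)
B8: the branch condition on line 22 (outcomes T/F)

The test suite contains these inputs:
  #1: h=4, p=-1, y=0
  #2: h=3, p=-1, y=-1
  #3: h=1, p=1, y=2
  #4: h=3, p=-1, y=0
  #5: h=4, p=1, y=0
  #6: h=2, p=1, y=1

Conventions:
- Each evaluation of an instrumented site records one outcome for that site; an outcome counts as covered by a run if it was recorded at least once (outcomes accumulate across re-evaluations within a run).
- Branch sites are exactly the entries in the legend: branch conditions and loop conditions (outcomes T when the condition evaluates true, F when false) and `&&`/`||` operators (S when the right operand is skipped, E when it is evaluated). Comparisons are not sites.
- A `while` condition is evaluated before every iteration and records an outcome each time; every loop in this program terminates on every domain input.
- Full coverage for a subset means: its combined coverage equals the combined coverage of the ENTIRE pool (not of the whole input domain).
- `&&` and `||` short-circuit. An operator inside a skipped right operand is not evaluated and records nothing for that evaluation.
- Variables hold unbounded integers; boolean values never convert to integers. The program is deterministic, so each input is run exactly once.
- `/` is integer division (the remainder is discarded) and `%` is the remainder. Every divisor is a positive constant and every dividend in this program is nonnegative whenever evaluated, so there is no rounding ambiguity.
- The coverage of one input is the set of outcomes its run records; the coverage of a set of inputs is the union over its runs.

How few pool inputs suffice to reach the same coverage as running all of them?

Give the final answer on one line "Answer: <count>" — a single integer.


input #1, h=4, p=-1, y=0: events B1->T, B1->T, B1->T, B1->T, B1->F, B2->F, B3->F, B6->E, B5->F, B7->T, B8->T; outcomes B1=T, B1=F, B2=F, B3=F, B5=F, B6=E, B7=T, B8=T
input #2, h=3, p=-1, y=-1: events B1->T, B1->T, B1->T, B1->T, B1->T, B1->F, B2->F, B3->F, B6->E, B5->F, B7->F, B8->F; outcomes B1=T, B1=F, B2=F, B3=F, B5=F, B6=E, B7=F, B8=F
input #3, h=1, p=1, y=2: events B1->T, B1->T, B1->F, B2->F, B3->T, B4->F, B8->F; outcomes B1=T, B1=F, B2=F, B3=T, B4=F, B8=F
input #4, h=3, p=-1, y=0: events B1->T, B1->T, B1->T, B1->T, B1->F, B2->F, B3->F, B6->E, B5->F, B7->F, B8->F; outcomes B1=T, B1=F, B2=F, B3=F, B5=F, B6=E, B7=F, B8=F
input #5, h=4, p=1, y=0: events B1->T, B1->T, B1->T, B1->T, B1->F, B2->F, B3->F, B6->S, B5->T, B8->T; outcomes B1=T, B1=F, B2=F, B3=F, B5=T, B6=S, B8=T
input #6, h=2, p=1, y=1: events B1->T, B1->T, B1->T, B1->F, B2->T, B3->T, B4->T, B8->F; outcomes B1=T, B1=F, B2=T, B3=T, B4=T, B8=F
pool-wide coverage (16 outcomes): B1=T, B1=F, B2=T, B2=F, B3=T, B3=F, B4=T, B4=F, B5=T, B5=F, B6=S, B6=E, B7=T, B7=F, B8=T, B8=F
size 1 is not enough: best union over all size-1 subsets is 8/16
size 2 is not enough: best union over all size-2 subsets is 12/16
size 3 is not enough: best union over all size-3 subsets is 14/16
size 4 is not enough: best union over all size-4 subsets is 15/16
at size 5, {1, 2, 3, 5, 6} reaches all 16 outcomes; every lexicographically earlier size-5 subset fails
Answer: 5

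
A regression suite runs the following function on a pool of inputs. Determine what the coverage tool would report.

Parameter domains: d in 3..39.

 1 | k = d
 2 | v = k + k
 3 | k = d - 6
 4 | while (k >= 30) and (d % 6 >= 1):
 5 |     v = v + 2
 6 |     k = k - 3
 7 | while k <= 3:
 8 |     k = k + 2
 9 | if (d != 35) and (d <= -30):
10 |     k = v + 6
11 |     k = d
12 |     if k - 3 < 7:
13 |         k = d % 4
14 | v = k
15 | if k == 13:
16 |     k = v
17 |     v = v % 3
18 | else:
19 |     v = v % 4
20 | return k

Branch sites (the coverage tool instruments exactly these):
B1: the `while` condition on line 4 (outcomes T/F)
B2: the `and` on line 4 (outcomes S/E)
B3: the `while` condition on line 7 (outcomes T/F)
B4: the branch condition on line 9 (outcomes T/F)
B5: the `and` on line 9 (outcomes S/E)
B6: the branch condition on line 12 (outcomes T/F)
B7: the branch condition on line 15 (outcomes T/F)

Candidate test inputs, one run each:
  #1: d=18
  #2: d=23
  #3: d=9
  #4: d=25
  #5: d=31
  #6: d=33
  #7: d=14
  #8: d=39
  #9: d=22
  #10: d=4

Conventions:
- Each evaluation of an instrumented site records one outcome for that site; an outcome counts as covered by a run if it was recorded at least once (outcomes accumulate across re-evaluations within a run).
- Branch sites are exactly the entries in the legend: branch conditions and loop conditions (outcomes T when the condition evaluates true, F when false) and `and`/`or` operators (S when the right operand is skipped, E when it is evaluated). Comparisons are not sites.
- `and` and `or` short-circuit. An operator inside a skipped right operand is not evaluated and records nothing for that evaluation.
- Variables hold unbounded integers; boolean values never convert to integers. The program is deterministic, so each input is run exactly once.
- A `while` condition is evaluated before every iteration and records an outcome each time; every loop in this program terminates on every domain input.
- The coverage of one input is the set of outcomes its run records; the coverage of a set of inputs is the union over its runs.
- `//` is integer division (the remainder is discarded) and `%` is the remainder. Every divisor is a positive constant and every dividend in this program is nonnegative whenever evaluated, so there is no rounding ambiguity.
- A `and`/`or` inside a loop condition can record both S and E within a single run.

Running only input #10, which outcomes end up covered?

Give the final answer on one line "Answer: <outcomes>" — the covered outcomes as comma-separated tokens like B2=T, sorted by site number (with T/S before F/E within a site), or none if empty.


Running input #10 (d=4), event by event:
  B2->S, B1->F, B3->T, B3->T, B3->T, B3->F, B5->E, B4->F, B7->F
distinct outcomes covered: B1=F, B2=S, B3=T, B3=F, B4=F, B5=E, B7=F
Answer: B1=F, B2=S, B3=T, B3=F, B4=F, B5=E, B7=F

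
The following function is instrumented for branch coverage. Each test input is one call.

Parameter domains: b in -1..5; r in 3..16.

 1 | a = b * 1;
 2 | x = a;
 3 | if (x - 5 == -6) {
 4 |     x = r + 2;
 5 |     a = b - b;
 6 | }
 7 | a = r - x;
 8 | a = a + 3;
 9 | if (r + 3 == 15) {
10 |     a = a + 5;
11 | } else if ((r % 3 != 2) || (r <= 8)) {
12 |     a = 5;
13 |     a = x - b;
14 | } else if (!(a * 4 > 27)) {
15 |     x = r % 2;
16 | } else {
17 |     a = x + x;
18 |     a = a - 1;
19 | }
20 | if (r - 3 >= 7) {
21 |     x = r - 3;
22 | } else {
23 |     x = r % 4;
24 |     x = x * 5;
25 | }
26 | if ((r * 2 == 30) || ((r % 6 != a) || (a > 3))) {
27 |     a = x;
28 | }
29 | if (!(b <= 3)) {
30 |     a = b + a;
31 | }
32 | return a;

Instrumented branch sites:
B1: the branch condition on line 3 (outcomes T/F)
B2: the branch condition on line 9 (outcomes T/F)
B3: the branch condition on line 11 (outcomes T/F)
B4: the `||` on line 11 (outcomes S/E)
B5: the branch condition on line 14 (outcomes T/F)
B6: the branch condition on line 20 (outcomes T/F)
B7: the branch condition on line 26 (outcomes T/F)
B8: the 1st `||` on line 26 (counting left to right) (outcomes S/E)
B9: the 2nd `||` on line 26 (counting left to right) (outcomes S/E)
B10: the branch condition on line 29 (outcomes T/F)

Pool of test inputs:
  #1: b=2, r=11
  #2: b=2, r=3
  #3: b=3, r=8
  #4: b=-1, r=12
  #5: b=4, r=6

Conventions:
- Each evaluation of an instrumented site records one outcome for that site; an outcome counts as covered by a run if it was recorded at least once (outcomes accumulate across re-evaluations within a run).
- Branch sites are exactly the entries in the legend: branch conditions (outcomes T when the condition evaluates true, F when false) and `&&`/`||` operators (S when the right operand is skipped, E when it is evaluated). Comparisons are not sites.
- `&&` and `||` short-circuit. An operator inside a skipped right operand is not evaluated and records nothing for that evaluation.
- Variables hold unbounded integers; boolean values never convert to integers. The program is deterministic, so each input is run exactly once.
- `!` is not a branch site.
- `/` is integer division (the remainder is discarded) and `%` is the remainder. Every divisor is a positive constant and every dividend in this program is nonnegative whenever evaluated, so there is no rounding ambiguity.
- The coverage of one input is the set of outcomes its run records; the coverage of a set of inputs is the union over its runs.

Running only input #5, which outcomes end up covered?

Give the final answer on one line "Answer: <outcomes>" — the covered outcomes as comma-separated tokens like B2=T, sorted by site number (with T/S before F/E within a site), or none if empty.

Running input #5 (b=4, r=6), event by event:
  B1->F, B2->F, B4->S, B3->T, B6->F, B8->E, B9->E, B7->F, B10->T
distinct outcomes covered: B1=F, B2=F, B3=T, B4=S, B6=F, B7=F, B8=E, B9=E, B10=T

Answer: B1=F, B2=F, B3=T, B4=S, B6=F, B7=F, B8=E, B9=E, B10=T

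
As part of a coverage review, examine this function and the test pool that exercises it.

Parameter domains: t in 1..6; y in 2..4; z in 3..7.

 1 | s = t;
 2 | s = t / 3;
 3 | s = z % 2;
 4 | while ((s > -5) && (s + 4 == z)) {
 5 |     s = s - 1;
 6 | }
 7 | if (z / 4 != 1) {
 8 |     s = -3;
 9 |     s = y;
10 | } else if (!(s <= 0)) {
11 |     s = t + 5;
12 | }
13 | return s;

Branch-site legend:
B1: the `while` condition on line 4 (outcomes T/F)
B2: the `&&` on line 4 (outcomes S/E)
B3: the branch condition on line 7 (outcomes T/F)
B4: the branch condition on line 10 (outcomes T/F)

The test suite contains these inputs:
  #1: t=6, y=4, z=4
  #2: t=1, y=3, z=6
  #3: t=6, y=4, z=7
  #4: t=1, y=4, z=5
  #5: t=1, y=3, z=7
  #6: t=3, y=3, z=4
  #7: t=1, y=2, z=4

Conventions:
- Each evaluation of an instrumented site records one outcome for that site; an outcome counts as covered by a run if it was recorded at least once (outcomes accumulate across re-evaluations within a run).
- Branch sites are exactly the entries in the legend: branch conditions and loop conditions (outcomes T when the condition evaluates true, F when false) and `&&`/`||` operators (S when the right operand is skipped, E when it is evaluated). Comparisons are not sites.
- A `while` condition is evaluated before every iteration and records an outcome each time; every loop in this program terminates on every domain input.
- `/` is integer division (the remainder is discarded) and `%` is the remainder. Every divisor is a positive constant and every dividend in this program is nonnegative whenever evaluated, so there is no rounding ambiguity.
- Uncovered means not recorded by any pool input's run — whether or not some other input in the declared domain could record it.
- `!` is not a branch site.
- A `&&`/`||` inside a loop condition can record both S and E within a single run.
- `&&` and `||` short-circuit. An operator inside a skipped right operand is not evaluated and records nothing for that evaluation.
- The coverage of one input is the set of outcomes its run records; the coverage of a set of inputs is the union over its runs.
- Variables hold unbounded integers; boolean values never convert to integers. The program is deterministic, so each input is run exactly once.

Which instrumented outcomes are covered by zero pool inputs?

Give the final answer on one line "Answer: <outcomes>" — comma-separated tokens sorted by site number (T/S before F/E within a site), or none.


#1 (t=6, y=4, z=4) -> covered: B1=T, B1=F, B2=E, B3=F, B4=F
#2 (t=1, y=3, z=6) -> covered: B1=F, B2=E, B3=F, B4=F
#3 (t=6, y=4, z=7) -> covered: B1=F, B2=E, B3=F, B4=T
#4 (t=1, y=4, z=5) -> covered: B1=T, B1=F, B2=E, B3=F, B4=F
#5 (t=1, y=3, z=7) -> covered: B1=F, B2=E, B3=F, B4=T
#6 (t=3, y=3, z=4) -> covered: B1=T, B1=F, B2=E, B3=F, B4=F
#7 (t=1, y=2, z=4) -> covered: B1=T, B1=F, B2=E, B3=F, B4=F
union over the pool: B1=T, B1=F, B2=E, B3=F, B4=T, B4=F
uncovered (2 of 8): B2=S, B3=T
Answer: B2=S, B3=T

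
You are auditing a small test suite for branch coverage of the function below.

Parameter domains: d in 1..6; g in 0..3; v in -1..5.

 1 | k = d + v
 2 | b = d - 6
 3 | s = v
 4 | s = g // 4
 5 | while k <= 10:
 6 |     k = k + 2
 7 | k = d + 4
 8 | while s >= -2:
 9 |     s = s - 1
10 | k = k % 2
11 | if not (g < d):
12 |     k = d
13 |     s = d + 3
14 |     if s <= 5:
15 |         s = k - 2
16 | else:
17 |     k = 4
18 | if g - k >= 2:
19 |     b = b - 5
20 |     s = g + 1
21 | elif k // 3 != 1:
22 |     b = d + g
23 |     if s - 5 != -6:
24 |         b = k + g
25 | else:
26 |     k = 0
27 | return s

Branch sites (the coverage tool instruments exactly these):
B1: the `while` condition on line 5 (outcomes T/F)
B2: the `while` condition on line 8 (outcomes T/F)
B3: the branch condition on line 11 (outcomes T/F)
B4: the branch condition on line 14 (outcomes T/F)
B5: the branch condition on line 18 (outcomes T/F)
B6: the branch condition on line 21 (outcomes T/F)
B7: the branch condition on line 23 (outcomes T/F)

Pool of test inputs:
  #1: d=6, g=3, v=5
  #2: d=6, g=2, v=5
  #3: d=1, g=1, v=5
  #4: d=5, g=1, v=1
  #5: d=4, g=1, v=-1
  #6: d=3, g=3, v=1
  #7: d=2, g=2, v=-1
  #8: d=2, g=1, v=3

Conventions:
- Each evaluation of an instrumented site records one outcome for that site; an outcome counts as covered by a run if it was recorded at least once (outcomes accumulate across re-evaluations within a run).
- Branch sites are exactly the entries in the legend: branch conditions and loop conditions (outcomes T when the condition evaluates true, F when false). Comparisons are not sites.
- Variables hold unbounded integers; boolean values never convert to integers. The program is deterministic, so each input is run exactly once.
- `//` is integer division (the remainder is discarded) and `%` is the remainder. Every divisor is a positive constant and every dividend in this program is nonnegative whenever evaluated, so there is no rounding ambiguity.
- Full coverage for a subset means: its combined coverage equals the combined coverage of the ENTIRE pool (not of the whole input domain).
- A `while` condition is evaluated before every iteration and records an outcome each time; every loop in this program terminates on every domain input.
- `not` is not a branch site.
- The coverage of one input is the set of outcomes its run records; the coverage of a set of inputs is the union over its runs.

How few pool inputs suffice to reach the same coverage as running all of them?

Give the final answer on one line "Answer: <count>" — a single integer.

test 1 (d=6, g=3, v=5) hits B1=F, B2=T, B2=F, B3=F, B5=F, B6=F
test 2 (d=6, g=2, v=5) hits B1=F, B2=T, B2=F, B3=F, B5=F, B6=F
test 3 (d=1, g=1, v=5) hits B1=T, B1=F, B2=T, B2=F, B3=T, B4=T, B5=F, B6=T, B7=F
test 4 (d=5, g=1, v=1) hits B1=T, B1=F, B2=T, B2=F, B3=F, B5=F, B6=F
test 5 (d=4, g=1, v=-1) hits B1=T, B1=F, B2=T, B2=F, B3=F, B5=F, B6=F
test 6 (d=3, g=3, v=1) hits B1=T, B1=F, B2=T, B2=F, B3=T, B4=F, B5=F, B6=F
test 7 (d=2, g=2, v=-1) hits B1=T, B1=F, B2=T, B2=F, B3=T, B4=T, B5=F, B6=T, B7=T
test 8 (d=2, g=1, v=3) hits B1=T, B1=F, B2=T, B2=F, B3=F, B5=F, B6=F
union over all inputs: B1=T, B1=F, B2=T, B2=F, B3=T, B3=F, B4=T, B4=F, B5=F, B6=T, B6=F, B7=T, B7=F (13 outcomes)
size 1 is not enough: best union over all size-1 subsets is 9/13
size 2 is not enough: best union over all size-2 subsets is 11/13
size 3 is not enough: best union over all size-3 subsets is 12/13
size 4: inputs {1, 3, 6, 7} cover all 13 outcomes, and no lexicographically smaller subset of this size does

Answer: 4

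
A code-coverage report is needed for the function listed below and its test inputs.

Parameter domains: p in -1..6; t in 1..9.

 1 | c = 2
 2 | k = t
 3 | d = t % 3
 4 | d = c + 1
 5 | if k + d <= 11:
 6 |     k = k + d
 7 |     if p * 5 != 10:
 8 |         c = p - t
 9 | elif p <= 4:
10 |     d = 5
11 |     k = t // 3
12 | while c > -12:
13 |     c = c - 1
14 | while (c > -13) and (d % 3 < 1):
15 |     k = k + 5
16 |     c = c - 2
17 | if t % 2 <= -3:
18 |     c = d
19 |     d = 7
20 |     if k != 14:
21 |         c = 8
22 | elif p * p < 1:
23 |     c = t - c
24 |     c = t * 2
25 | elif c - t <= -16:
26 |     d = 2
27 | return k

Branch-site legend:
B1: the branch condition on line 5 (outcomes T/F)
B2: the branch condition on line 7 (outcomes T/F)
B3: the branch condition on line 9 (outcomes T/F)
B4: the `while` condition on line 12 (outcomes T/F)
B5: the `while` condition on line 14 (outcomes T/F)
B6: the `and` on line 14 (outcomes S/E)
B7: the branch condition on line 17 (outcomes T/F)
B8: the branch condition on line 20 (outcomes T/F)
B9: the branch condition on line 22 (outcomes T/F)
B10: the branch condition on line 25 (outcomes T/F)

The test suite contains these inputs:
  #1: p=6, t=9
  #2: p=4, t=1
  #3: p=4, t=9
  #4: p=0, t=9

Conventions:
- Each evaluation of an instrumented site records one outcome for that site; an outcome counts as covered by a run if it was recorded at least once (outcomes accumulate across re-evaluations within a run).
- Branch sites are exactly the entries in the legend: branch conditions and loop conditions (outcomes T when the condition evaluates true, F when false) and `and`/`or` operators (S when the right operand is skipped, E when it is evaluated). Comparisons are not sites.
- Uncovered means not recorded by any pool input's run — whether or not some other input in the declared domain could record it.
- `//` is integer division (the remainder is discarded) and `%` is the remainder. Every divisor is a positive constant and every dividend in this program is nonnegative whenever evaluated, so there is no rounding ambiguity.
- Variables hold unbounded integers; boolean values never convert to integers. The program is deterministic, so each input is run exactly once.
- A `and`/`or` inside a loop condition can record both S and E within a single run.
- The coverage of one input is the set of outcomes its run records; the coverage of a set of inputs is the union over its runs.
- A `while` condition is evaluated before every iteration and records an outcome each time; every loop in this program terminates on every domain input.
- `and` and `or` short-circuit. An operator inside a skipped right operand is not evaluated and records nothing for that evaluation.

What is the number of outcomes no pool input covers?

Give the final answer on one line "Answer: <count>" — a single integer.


test 1 (p=6, t=9) hits B1=F, B3=F, B4=T, B4=F, B5=T, B5=F, B6=S, B6=E, B7=F, B9=F, B10=T
test 2 (p=4, t=1) hits B1=T, B2=T, B4=T, B4=F, B5=T, B5=F, B6=S, B6=E, B7=F, B9=F, B10=F
test 3 (p=4, t=9) hits B1=F, B3=T, B4=T, B4=F, B5=F, B6=E, B7=F, B9=F, B10=T
test 4 (p=0, t=9) hits B1=F, B3=T, B4=T, B4=F, B5=F, B6=E, B7=F, B9=T
union over the pool: B1=T, B1=F, B2=T, B3=T, B3=F, B4=T, B4=F, B5=T, B5=F, B6=S, B6=E, B7=F, B9=T, B9=F, B10=T, B10=F
uncovered (4 of 20): B2=F, B7=T, B8=T, B8=F
Answer: 4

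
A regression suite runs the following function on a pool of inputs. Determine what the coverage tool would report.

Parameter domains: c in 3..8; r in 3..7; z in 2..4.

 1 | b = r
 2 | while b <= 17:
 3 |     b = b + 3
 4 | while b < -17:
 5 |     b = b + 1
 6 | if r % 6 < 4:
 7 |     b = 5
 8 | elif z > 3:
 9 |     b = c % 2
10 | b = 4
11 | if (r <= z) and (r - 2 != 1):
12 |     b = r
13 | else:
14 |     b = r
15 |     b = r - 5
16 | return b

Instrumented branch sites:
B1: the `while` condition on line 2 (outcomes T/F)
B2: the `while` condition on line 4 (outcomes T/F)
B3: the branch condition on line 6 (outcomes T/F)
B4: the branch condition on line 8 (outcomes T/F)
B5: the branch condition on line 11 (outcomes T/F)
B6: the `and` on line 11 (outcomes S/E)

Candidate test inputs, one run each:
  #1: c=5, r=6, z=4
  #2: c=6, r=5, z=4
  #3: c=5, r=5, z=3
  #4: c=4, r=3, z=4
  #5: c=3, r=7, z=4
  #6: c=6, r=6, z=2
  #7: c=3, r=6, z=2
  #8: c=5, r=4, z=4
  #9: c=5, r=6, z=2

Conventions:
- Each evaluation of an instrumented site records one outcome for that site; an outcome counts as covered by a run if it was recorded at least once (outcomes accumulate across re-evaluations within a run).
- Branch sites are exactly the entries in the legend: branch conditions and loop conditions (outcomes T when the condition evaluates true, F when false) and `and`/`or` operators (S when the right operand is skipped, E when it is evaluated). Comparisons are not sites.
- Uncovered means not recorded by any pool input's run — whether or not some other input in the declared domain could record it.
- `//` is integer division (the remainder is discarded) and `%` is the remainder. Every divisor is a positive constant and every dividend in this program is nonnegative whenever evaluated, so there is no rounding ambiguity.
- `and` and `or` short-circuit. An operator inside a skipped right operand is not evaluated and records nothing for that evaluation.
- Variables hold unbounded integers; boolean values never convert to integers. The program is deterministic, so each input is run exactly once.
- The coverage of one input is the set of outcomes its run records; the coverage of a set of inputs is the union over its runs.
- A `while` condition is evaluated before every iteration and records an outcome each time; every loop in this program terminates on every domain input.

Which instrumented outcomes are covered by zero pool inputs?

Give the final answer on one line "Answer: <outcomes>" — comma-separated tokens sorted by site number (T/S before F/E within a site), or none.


input #1 (c=5, r=6, z=4): events B1->T, B1->T, B1->T, B1->T, B1->F, B2->F, B3->T, B6->S, B5->F; covers B1=T, B1=F, B2=F, B3=T, B5=F, B6=S
input #2 (c=6, r=5, z=4): events B1->T, B1->T, B1->T, B1->T, B1->T, B1->F, B2->F, B3->F, B4->T, B6->S, B5->F; covers B1=T, B1=F, B2=F, B3=F, B4=T, B5=F, B6=S
input #3 (c=5, r=5, z=3): events B1->T, B1->T, B1->T, B1->T, B1->T, B1->F, B2->F, B3->F, B4->F, B6->S, B5->F; covers B1=T, B1=F, B2=F, B3=F, B4=F, B5=F, B6=S
input #4 (c=4, r=3, z=4): events B1->T, B1->T, B1->T, B1->T, B1->T, B1->F, B2->F, B3->T, B6->E, B5->F; covers B1=T, B1=F, B2=F, B3=T, B5=F, B6=E
input #5 (c=3, r=7, z=4): events B1->T, B1->T, B1->T, B1->T, B1->F, B2->F, B3->T, B6->S, B5->F; covers B1=T, B1=F, B2=F, B3=T, B5=F, B6=S
input #6 (c=6, r=6, z=2): events B1->T, B1->T, B1->T, B1->T, B1->F, B2->F, B3->T, B6->S, B5->F; covers B1=T, B1=F, B2=F, B3=T, B5=F, B6=S
input #7 (c=3, r=6, z=2): events B1->T, B1->T, B1->T, B1->T, B1->F, B2->F, B3->T, B6->S, B5->F; covers B1=T, B1=F, B2=F, B3=T, B5=F, B6=S
input #8 (c=5, r=4, z=4): events B1->T, B1->T, B1->T, B1->T, B1->T, B1->F, B2->F, B3->F, B4->T, B6->E, B5->T; covers B1=T, B1=F, B2=F, B3=F, B4=T, B5=T, B6=E
input #9 (c=5, r=6, z=2): events B1->T, B1->T, B1->T, B1->T, B1->F, B2->F, B3->T, B6->S, B5->F; covers B1=T, B1=F, B2=F, B3=T, B5=F, B6=S
union over the pool: B1=T, B1=F, B2=F, B3=T, B3=F, B4=T, B4=F, B5=T, B5=F, B6=S, B6=E
uncovered (1 of 12): B2=T
Answer: B2=T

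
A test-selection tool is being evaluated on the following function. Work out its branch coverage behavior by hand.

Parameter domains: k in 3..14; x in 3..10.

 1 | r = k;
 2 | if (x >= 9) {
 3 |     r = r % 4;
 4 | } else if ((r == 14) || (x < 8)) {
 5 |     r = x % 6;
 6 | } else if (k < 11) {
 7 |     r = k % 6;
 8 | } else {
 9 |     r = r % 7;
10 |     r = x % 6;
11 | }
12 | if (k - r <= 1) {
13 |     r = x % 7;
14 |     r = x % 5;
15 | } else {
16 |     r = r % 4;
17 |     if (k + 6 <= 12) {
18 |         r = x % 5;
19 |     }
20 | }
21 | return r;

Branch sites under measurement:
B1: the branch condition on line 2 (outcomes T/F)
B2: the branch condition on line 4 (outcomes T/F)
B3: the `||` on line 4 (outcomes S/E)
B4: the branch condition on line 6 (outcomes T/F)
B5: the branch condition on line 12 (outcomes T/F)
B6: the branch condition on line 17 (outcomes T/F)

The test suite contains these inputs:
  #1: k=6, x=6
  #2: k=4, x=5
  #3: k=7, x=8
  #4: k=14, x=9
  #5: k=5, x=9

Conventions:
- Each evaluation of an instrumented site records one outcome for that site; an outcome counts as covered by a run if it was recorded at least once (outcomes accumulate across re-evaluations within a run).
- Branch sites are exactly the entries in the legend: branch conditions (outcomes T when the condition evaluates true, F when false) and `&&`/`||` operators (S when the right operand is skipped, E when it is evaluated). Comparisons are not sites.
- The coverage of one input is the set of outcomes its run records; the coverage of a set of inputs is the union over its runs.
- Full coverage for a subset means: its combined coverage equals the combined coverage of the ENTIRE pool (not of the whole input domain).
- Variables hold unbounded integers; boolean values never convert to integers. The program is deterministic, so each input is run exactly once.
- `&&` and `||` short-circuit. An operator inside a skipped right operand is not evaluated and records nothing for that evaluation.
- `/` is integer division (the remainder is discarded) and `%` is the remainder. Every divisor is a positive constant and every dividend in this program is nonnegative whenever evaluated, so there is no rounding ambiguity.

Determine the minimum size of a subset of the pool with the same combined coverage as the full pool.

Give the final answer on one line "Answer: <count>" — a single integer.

#1 (k=6, x=6) -> B1->F, B3->E, B2->T, B5->F, B6->T; covered: B1=F, B2=T, B3=E, B5=F, B6=T
#2 (k=4, x=5) -> B1->F, B3->E, B2->T, B5->T; covered: B1=F, B2=T, B3=E, B5=T
#3 (k=7, x=8) -> B1->F, B3->E, B2->F, B4->T, B5->F, B6->F; covered: B1=F, B2=F, B3=E, B4=T, B5=F, B6=F
#4 (k=14, x=9) -> B1->T, B5->F, B6->F; covered: B1=T, B5=F, B6=F
#5 (k=5, x=9) -> B1->T, B5->F, B6->T; covered: B1=T, B5=F, B6=T
union over all inputs: B1=T, B1=F, B2=T, B2=F, B3=E, B4=T, B5=T, B5=F, B6=T, B6=F (10 outcomes)
every size-1 subset falls short of the 10 outcomes (best: 6/10)
every size-2 subset falls short of the 10 outcomes (best: 8/10)
the canonical winner is {2, 3, 5}: size 3, full 10-outcome coverage, earliest index list among size-3 covers

Answer: 3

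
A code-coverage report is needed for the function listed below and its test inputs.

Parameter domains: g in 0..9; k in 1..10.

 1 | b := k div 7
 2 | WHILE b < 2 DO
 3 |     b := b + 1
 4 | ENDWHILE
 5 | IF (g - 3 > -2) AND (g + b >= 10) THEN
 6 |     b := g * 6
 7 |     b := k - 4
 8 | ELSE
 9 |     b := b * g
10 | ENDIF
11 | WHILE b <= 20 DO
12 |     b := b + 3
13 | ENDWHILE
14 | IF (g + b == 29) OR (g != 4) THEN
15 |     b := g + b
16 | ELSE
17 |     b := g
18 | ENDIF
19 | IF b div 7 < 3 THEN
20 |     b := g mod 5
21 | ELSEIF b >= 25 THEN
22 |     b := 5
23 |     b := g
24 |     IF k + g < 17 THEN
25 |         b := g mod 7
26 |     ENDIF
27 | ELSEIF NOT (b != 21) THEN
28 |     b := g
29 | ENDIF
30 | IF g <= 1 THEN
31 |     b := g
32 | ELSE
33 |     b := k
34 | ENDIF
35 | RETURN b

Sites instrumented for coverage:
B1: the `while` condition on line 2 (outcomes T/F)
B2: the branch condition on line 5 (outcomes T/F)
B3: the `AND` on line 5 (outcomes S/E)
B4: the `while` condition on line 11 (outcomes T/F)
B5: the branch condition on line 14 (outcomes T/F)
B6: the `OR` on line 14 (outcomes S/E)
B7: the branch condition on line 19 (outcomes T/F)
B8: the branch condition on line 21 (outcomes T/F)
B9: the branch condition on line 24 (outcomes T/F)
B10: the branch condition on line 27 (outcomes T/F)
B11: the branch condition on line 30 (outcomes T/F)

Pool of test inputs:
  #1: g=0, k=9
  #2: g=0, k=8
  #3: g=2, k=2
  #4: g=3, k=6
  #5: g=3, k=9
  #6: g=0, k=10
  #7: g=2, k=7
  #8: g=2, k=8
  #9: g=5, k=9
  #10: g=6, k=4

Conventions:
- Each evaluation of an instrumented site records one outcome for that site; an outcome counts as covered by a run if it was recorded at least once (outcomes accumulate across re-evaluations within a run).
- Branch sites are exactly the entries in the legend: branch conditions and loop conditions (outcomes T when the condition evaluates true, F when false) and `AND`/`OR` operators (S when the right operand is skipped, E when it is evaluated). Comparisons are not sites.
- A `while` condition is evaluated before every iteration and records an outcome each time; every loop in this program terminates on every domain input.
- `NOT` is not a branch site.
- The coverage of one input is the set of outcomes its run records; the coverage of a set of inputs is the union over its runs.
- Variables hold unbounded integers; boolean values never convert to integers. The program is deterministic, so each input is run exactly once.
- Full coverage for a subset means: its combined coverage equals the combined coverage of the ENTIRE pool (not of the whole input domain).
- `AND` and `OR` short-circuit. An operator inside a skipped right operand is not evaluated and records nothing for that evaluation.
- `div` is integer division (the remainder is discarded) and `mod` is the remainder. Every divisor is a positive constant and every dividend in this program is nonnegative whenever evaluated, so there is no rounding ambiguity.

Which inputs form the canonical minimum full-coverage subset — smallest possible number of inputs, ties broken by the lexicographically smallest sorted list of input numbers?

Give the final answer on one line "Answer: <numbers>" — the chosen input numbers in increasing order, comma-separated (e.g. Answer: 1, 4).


run #1 (g=0, k=9) records B1=T, B1=F, B2=F, B3=S, B4=T, B4=F, B5=T, B6=E, B7=F, B8=F, B10=T, B11=T
run #2 (g=0, k=8) records B1=T, B1=F, B2=F, B3=S, B4=T, B4=F, B5=T, B6=E, B7=F, B8=F, B10=T, B11=T
run #3 (g=2, k=2) records B1=T, B1=F, B2=F, B3=E, B4=T, B4=F, B5=T, B6=E, B7=F, B8=F, B10=F, B11=F
run #4 (g=3, k=6) records B1=T, B1=F, B2=F, B3=E, B4=T, B4=F, B5=T, B6=E, B7=F, B8=F, B10=F, B11=F
run #5 (g=3, k=9) records B1=T, B1=F, B2=F, B3=E, B4=T, B4=F, B5=T, B6=E, B7=F, B8=F, B10=F, B11=F
run #6 (g=0, k=10) records B1=T, B1=F, B2=F, B3=S, B4=T, B4=F, B5=T, B6=E, B7=F, B8=F, B10=T, B11=T
run #7 (g=2, k=7) records B1=T, B1=F, B2=F, B3=E, B4=T, B4=F, B5=T, B6=E, B7=F, B8=F, B10=F, B11=F
run #8 (g=2, k=8) records B1=T, B1=F, B2=F, B3=E, B4=T, B4=F, B5=T, B6=E, B7=F, B8=F, B10=F, B11=F
run #9 (g=5, k=9) records B1=T, B1=F, B2=F, B3=E, B4=T, B4=F, B5=T, B6=E, B7=F, B8=T, B9=T, B11=F
run #10 (g=6, k=4) records B1=T, B1=F, B2=F, B3=E, B4=T, B4=F, B5=T, B6=E, B7=F, B8=T, B9=T, B11=F
pool-wide coverage (17 outcomes): B1=T, B1=F, B2=F, B3=S, B3=E, B4=T, B4=F, B5=T, B6=E, B7=F, B8=T, B8=F, B9=T, B10=T, B10=F, B11=T, B11=F
checked all size-1 subsets: none covers 17 outcomes (max 12/17)
checked all size-2 subsets: none covers 17 outcomes (max 16/17)
at size 3, {1, 3, 9} reaches all 17 outcomes; every lexicographically earlier size-3 subset fails
Answer: 1, 3, 9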